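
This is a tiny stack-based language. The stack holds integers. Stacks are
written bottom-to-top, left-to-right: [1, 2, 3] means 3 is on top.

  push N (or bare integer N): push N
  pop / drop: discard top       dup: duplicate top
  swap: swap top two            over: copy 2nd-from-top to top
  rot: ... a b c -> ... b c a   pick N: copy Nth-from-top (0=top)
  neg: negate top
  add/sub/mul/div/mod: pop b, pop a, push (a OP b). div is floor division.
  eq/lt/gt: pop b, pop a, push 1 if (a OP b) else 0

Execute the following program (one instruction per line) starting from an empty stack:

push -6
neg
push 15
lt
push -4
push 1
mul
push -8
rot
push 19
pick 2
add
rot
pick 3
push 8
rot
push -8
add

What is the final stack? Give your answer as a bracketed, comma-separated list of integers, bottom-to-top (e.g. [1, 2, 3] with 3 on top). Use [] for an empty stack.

Answer: [-4, 1, 11, -4, 8, -16]

Derivation:
After 'push -6': [-6]
After 'neg': [6]
After 'push 15': [6, 15]
After 'lt': [1]
After 'push -4': [1, -4]
After 'push 1': [1, -4, 1]
After 'mul': [1, -4]
After 'push -8': [1, -4, -8]
After 'rot': [-4, -8, 1]
After 'push 19': [-4, -8, 1, 19]
After 'pick 2': [-4, -8, 1, 19, -8]
After 'add': [-4, -8, 1, 11]
After 'rot': [-4, 1, 11, -8]
After 'pick 3': [-4, 1, 11, -8, -4]
After 'push 8': [-4, 1, 11, -8, -4, 8]
After 'rot': [-4, 1, 11, -4, 8, -8]
After 'push -8': [-4, 1, 11, -4, 8, -8, -8]
After 'add': [-4, 1, 11, -4, 8, -16]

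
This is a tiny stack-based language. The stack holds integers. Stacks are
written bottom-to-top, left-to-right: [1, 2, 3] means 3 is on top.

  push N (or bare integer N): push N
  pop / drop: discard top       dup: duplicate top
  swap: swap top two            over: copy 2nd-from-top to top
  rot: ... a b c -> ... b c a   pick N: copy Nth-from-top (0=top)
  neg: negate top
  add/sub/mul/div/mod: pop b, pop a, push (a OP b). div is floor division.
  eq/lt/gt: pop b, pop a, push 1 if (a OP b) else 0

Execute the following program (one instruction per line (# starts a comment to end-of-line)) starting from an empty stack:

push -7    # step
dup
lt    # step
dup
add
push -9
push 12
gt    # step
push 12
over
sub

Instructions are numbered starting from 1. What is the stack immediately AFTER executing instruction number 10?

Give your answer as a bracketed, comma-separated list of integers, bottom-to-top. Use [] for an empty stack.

Answer: [0, 0, 12, 0]

Derivation:
Step 1 ('push -7'): [-7]
Step 2 ('dup'): [-7, -7]
Step 3 ('lt'): [0]
Step 4 ('dup'): [0, 0]
Step 5 ('add'): [0]
Step 6 ('push -9'): [0, -9]
Step 7 ('push 12'): [0, -9, 12]
Step 8 ('gt'): [0, 0]
Step 9 ('push 12'): [0, 0, 12]
Step 10 ('over'): [0, 0, 12, 0]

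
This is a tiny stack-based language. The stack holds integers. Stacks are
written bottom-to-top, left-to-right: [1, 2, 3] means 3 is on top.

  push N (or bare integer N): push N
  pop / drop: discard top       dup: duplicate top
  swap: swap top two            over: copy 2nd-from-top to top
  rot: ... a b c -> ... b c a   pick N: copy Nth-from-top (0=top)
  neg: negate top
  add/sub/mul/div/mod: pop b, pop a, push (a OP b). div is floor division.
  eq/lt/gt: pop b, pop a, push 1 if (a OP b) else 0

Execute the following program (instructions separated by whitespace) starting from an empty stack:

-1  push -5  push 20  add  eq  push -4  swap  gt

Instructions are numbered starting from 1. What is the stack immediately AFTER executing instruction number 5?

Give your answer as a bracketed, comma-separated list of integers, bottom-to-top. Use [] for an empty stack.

Step 1 ('-1'): [-1]
Step 2 ('push -5'): [-1, -5]
Step 3 ('push 20'): [-1, -5, 20]
Step 4 ('add'): [-1, 15]
Step 5 ('eq'): [0]

Answer: [0]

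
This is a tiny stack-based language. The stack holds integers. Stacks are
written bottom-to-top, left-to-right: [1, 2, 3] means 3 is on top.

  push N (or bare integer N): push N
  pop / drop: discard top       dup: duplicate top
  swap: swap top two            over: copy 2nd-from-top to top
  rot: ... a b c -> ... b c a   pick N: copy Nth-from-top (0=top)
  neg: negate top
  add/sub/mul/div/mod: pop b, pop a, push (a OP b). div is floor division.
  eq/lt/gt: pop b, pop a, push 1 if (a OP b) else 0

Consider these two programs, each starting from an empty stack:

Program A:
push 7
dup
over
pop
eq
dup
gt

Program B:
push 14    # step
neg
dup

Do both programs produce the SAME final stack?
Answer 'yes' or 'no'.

Program A trace:
  After 'push 7': [7]
  After 'dup': [7, 7]
  After 'over': [7, 7, 7]
  After 'pop': [7, 7]
  After 'eq': [1]
  After 'dup': [1, 1]
  After 'gt': [0]
Program A final stack: [0]

Program B trace:
  After 'push 14': [14]
  After 'neg': [-14]
  After 'dup': [-14, -14]
Program B final stack: [-14, -14]
Same: no

Answer: no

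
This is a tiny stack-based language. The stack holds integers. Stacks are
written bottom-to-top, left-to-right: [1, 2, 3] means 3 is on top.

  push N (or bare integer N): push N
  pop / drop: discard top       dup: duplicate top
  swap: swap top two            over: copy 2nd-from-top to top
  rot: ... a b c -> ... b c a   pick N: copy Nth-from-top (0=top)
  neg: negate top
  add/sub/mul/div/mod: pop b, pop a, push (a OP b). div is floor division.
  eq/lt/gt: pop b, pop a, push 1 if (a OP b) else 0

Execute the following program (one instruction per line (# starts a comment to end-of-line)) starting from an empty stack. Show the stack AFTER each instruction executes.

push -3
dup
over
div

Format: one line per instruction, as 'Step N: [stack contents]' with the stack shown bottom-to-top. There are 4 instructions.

Step 1: [-3]
Step 2: [-3, -3]
Step 3: [-3, -3, -3]
Step 4: [-3, 1]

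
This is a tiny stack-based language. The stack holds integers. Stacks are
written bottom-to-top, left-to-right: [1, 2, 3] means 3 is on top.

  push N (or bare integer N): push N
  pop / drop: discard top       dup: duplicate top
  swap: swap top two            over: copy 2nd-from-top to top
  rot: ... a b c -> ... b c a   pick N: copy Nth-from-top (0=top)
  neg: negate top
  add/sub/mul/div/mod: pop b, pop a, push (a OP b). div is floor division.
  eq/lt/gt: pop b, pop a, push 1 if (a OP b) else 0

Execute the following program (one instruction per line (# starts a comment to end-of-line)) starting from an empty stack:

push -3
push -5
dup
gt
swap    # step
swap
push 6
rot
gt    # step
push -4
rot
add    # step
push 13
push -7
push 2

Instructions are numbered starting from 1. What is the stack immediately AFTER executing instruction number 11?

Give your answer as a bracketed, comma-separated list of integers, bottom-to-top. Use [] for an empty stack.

Answer: [1, -4, 0]

Derivation:
Step 1 ('push -3'): [-3]
Step 2 ('push -5'): [-3, -5]
Step 3 ('dup'): [-3, -5, -5]
Step 4 ('gt'): [-3, 0]
Step 5 ('swap'): [0, -3]
Step 6 ('swap'): [-3, 0]
Step 7 ('push 6'): [-3, 0, 6]
Step 8 ('rot'): [0, 6, -3]
Step 9 ('gt'): [0, 1]
Step 10 ('push -4'): [0, 1, -4]
Step 11 ('rot'): [1, -4, 0]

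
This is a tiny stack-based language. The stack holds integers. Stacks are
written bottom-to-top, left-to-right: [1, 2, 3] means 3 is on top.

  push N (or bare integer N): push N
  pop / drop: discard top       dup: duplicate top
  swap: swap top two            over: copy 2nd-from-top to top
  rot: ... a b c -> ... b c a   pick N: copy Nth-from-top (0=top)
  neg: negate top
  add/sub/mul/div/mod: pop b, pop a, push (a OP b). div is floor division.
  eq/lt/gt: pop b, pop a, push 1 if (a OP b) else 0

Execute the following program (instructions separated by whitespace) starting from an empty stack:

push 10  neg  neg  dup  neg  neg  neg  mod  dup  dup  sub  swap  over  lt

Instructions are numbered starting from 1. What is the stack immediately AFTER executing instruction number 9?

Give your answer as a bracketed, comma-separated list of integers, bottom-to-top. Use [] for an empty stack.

Answer: [0, 0]

Derivation:
Step 1 ('push 10'): [10]
Step 2 ('neg'): [-10]
Step 3 ('neg'): [10]
Step 4 ('dup'): [10, 10]
Step 5 ('neg'): [10, -10]
Step 6 ('neg'): [10, 10]
Step 7 ('neg'): [10, -10]
Step 8 ('mod'): [0]
Step 9 ('dup'): [0, 0]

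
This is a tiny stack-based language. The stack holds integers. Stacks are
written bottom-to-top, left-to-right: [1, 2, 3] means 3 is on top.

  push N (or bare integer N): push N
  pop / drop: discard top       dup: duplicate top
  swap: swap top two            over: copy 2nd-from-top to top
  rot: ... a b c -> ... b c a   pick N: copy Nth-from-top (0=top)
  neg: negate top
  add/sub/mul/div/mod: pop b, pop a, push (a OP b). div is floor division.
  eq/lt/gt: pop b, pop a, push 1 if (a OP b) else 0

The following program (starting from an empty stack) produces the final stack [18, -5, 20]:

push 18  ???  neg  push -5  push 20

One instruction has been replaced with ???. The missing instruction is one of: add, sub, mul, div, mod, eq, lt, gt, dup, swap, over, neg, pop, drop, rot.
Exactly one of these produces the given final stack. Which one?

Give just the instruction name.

Stack before ???: [18]
Stack after ???:  [-18]
The instruction that transforms [18] -> [-18] is: neg

Answer: neg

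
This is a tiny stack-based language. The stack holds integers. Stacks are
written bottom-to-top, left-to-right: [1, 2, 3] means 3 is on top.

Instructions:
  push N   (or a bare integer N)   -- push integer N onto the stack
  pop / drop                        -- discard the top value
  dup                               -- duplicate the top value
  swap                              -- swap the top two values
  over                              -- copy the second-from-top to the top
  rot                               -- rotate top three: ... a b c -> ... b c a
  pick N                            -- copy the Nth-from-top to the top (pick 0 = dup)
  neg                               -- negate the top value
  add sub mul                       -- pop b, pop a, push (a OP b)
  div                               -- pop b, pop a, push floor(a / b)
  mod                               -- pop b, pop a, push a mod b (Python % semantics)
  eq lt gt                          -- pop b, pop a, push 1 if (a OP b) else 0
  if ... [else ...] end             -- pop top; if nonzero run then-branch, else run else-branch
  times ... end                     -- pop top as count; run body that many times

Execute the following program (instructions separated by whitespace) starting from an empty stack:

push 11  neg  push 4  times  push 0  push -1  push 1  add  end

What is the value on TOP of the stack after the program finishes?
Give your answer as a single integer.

Answer: 0

Derivation:
After 'push 11': [11]
After 'neg': [-11]
After 'push 4': [-11, 4]
After 'times': [-11]
After 'push 0': [-11, 0]
After 'push -1': [-11, 0, -1]
After 'push 1': [-11, 0, -1, 1]
After 'add': [-11, 0, 0]
After 'push 0': [-11, 0, 0, 0]
After 'push -1': [-11, 0, 0, 0, -1]
After 'push 1': [-11, 0, 0, 0, -1, 1]
After 'add': [-11, 0, 0, 0, 0]
After 'push 0': [-11, 0, 0, 0, 0, 0]
After 'push -1': [-11, 0, 0, 0, 0, 0, -1]
After 'push 1': [-11, 0, 0, 0, 0, 0, -1, 1]
After 'add': [-11, 0, 0, 0, 0, 0, 0]
After 'push 0': [-11, 0, 0, 0, 0, 0, 0, 0]
After 'push -1': [-11, 0, 0, 0, 0, 0, 0, 0, -1]
After 'push 1': [-11, 0, 0, 0, 0, 0, 0, 0, -1, 1]
After 'add': [-11, 0, 0, 0, 0, 0, 0, 0, 0]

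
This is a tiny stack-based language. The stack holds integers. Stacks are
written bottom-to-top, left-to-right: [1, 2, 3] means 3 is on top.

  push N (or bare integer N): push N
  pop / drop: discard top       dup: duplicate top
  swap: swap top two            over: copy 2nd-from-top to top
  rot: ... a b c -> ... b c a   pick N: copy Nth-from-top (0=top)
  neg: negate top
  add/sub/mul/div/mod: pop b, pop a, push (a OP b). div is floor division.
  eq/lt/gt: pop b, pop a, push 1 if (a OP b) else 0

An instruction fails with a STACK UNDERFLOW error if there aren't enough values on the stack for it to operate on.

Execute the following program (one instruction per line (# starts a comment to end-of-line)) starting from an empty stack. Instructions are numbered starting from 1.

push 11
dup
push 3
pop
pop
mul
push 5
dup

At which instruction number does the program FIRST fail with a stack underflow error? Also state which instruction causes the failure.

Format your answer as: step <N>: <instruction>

Answer: step 6: mul

Derivation:
Step 1 ('push 11'): stack = [11], depth = 1
Step 2 ('dup'): stack = [11, 11], depth = 2
Step 3 ('push 3'): stack = [11, 11, 3], depth = 3
Step 4 ('pop'): stack = [11, 11], depth = 2
Step 5 ('pop'): stack = [11], depth = 1
Step 6 ('mul'): needs 2 value(s) but depth is 1 — STACK UNDERFLOW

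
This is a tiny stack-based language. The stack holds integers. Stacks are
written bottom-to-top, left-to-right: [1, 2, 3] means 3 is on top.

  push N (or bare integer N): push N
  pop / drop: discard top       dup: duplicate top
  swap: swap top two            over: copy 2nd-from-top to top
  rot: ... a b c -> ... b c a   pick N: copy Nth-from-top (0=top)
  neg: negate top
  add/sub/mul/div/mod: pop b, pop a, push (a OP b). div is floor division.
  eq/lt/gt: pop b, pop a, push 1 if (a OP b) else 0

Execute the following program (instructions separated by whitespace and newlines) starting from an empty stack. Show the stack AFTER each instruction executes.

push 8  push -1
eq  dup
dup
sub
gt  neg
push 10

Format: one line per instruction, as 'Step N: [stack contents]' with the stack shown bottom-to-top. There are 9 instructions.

Step 1: [8]
Step 2: [8, -1]
Step 3: [0]
Step 4: [0, 0]
Step 5: [0, 0, 0]
Step 6: [0, 0]
Step 7: [0]
Step 8: [0]
Step 9: [0, 10]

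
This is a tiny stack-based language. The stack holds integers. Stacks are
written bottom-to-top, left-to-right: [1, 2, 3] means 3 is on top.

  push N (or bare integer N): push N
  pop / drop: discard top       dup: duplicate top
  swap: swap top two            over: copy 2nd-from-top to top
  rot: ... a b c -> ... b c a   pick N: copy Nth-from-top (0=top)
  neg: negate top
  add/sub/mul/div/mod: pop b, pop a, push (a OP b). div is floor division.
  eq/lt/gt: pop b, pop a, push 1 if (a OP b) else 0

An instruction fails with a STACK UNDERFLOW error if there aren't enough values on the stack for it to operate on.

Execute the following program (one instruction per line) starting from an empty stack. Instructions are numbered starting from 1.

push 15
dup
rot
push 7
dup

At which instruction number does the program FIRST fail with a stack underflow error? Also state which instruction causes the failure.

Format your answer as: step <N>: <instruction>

Answer: step 3: rot

Derivation:
Step 1 ('push 15'): stack = [15], depth = 1
Step 2 ('dup'): stack = [15, 15], depth = 2
Step 3 ('rot'): needs 3 value(s) but depth is 2 — STACK UNDERFLOW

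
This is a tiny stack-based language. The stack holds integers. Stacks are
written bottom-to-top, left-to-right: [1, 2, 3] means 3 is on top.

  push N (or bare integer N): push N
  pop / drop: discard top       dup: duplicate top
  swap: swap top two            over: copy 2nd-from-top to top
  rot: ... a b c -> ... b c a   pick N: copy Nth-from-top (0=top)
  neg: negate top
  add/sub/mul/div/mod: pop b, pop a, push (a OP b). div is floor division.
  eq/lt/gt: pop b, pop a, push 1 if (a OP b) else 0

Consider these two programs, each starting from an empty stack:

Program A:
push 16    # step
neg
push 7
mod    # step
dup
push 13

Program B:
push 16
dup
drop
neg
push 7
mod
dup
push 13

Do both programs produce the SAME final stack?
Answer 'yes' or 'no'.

Answer: yes

Derivation:
Program A trace:
  After 'push 16': [16]
  After 'neg': [-16]
  After 'push 7': [-16, 7]
  After 'mod': [5]
  After 'dup': [5, 5]
  After 'push 13': [5, 5, 13]
Program A final stack: [5, 5, 13]

Program B trace:
  After 'push 16': [16]
  After 'dup': [16, 16]
  After 'drop': [16]
  After 'neg': [-16]
  After 'push 7': [-16, 7]
  After 'mod': [5]
  After 'dup': [5, 5]
  After 'push 13': [5, 5, 13]
Program B final stack: [5, 5, 13]
Same: yes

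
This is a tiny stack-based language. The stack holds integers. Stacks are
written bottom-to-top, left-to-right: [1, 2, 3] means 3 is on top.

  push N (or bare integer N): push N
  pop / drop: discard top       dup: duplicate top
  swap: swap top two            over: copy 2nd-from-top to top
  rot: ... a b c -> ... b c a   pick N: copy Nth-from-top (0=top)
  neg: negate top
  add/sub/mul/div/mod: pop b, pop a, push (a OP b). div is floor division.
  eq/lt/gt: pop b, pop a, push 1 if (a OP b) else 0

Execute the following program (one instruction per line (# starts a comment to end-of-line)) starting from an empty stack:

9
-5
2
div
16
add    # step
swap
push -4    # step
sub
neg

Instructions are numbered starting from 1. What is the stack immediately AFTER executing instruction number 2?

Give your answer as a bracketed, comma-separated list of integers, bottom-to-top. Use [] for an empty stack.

Answer: [9, -5]

Derivation:
Step 1 ('9'): [9]
Step 2 ('-5'): [9, -5]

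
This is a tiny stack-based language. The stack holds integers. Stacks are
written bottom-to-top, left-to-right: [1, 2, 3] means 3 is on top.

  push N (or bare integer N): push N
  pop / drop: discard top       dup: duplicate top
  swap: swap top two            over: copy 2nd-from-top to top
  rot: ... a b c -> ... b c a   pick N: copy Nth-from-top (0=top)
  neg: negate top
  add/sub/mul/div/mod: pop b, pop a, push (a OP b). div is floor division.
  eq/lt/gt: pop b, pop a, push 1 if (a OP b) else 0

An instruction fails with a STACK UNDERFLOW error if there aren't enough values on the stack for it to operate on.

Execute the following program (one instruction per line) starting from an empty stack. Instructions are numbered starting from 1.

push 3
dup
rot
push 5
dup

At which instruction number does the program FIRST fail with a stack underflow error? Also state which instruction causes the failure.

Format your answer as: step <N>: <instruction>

Answer: step 3: rot

Derivation:
Step 1 ('push 3'): stack = [3], depth = 1
Step 2 ('dup'): stack = [3, 3], depth = 2
Step 3 ('rot'): needs 3 value(s) but depth is 2 — STACK UNDERFLOW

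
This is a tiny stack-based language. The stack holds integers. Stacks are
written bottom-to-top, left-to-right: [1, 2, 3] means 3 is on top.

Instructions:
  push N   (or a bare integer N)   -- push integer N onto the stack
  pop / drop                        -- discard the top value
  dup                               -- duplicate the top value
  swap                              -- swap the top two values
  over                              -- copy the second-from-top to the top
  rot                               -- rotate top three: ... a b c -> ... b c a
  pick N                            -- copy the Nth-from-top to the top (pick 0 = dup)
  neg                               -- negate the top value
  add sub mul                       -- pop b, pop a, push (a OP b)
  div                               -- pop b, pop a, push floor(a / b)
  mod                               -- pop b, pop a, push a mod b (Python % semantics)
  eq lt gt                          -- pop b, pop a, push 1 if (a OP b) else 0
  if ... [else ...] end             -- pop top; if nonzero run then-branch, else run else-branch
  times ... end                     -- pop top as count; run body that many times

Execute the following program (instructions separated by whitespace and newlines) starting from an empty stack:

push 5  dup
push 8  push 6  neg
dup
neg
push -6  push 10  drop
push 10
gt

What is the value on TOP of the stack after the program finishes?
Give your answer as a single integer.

Answer: 0

Derivation:
After 'push 5': [5]
After 'dup': [5, 5]
After 'push 8': [5, 5, 8]
After 'push 6': [5, 5, 8, 6]
After 'neg': [5, 5, 8, -6]
After 'dup': [5, 5, 8, -6, -6]
After 'neg': [5, 5, 8, -6, 6]
After 'push -6': [5, 5, 8, -6, 6, -6]
After 'push 10': [5, 5, 8, -6, 6, -6, 10]
After 'drop': [5, 5, 8, -6, 6, -6]
After 'push 10': [5, 5, 8, -6, 6, -6, 10]
After 'gt': [5, 5, 8, -6, 6, 0]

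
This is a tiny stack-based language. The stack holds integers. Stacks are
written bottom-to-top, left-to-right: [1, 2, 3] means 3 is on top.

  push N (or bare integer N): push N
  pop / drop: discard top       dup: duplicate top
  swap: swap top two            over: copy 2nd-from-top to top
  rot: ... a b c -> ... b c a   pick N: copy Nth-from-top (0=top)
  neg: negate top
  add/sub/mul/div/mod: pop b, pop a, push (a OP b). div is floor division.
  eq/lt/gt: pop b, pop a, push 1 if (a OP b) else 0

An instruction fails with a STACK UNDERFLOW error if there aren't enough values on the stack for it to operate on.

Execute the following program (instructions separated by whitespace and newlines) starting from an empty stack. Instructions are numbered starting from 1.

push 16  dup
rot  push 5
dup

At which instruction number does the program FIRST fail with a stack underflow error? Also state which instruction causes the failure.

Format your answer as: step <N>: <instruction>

Answer: step 3: rot

Derivation:
Step 1 ('push 16'): stack = [16], depth = 1
Step 2 ('dup'): stack = [16, 16], depth = 2
Step 3 ('rot'): needs 3 value(s) but depth is 2 — STACK UNDERFLOW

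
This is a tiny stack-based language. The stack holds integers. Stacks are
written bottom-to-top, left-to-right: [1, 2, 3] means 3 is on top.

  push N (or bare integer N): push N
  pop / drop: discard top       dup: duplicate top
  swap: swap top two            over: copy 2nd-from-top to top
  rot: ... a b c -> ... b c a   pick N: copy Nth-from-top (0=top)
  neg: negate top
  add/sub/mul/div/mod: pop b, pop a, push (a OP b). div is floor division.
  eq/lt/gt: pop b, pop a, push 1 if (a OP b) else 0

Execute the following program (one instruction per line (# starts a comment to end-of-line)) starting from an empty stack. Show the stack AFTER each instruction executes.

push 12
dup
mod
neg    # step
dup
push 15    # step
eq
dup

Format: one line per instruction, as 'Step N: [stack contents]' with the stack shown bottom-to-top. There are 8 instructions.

Step 1: [12]
Step 2: [12, 12]
Step 3: [0]
Step 4: [0]
Step 5: [0, 0]
Step 6: [0, 0, 15]
Step 7: [0, 0]
Step 8: [0, 0, 0]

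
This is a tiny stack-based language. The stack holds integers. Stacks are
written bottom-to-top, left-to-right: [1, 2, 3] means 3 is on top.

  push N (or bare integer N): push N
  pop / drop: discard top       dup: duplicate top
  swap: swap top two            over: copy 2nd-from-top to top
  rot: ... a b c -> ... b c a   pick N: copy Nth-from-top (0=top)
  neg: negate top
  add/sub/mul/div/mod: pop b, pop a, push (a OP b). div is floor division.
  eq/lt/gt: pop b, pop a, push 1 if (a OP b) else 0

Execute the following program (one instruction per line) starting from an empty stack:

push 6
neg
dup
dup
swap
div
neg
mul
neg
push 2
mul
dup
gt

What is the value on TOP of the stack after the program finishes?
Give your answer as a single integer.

After 'push 6': [6]
After 'neg': [-6]
After 'dup': [-6, -6]
After 'dup': [-6, -6, -6]
After 'swap': [-6, -6, -6]
After 'div': [-6, 1]
After 'neg': [-6, -1]
After 'mul': [6]
After 'neg': [-6]
After 'push 2': [-6, 2]
After 'mul': [-12]
After 'dup': [-12, -12]
After 'gt': [0]

Answer: 0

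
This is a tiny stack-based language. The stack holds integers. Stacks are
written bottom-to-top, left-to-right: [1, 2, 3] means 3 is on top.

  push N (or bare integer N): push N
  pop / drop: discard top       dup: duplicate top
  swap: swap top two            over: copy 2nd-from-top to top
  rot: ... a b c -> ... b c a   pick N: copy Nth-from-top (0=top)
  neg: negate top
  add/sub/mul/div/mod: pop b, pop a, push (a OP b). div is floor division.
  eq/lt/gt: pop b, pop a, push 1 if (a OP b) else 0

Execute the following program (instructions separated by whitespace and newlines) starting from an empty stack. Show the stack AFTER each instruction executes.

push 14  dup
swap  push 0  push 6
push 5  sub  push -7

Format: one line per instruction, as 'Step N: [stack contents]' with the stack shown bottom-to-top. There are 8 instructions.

Step 1: [14]
Step 2: [14, 14]
Step 3: [14, 14]
Step 4: [14, 14, 0]
Step 5: [14, 14, 0, 6]
Step 6: [14, 14, 0, 6, 5]
Step 7: [14, 14, 0, 1]
Step 8: [14, 14, 0, 1, -7]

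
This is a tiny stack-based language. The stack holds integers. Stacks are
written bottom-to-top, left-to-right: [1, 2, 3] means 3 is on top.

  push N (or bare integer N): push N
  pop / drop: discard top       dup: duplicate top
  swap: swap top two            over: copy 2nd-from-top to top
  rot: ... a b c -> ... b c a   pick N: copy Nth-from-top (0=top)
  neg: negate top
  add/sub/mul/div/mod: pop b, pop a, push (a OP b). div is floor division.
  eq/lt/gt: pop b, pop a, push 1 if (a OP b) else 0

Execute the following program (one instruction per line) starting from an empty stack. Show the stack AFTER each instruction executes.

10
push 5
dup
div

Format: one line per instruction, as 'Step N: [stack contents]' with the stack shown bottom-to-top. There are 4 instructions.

Step 1: [10]
Step 2: [10, 5]
Step 3: [10, 5, 5]
Step 4: [10, 1]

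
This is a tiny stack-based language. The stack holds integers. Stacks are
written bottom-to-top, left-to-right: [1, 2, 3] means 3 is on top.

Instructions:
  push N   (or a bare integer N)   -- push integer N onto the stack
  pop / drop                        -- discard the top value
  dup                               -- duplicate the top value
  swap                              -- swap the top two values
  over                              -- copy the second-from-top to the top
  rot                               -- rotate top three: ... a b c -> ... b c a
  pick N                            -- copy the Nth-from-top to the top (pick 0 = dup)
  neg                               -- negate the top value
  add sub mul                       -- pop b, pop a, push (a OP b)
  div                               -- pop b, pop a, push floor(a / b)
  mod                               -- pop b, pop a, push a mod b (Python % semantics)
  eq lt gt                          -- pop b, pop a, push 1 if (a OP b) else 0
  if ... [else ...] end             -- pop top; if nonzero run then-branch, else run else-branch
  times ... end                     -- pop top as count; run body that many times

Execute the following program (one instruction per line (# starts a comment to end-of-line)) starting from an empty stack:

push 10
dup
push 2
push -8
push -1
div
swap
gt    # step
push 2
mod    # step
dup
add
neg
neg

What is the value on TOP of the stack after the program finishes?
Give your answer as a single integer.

Answer: 2

Derivation:
After 'push 10': [10]
After 'dup': [10, 10]
After 'push 2': [10, 10, 2]
After 'push -8': [10, 10, 2, -8]
After 'push -1': [10, 10, 2, -8, -1]
After 'div': [10, 10, 2, 8]
After 'swap': [10, 10, 8, 2]
After 'gt': [10, 10, 1]
After 'push 2': [10, 10, 1, 2]
After 'mod': [10, 10, 1]
After 'dup': [10, 10, 1, 1]
After 'add': [10, 10, 2]
After 'neg': [10, 10, -2]
After 'neg': [10, 10, 2]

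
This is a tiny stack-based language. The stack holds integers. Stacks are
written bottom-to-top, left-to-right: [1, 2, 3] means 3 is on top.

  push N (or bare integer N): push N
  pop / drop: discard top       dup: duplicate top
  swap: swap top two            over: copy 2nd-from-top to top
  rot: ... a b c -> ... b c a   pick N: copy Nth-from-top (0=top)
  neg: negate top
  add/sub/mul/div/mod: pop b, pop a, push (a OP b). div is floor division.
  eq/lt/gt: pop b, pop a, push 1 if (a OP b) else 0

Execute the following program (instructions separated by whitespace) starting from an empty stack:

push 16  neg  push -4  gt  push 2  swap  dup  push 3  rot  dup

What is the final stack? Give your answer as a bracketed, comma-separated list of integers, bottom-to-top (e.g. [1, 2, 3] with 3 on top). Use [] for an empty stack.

Answer: [2, 0, 3, 0, 0]

Derivation:
After 'push 16': [16]
After 'neg': [-16]
After 'push -4': [-16, -4]
After 'gt': [0]
After 'push 2': [0, 2]
After 'swap': [2, 0]
After 'dup': [2, 0, 0]
After 'push 3': [2, 0, 0, 3]
After 'rot': [2, 0, 3, 0]
After 'dup': [2, 0, 3, 0, 0]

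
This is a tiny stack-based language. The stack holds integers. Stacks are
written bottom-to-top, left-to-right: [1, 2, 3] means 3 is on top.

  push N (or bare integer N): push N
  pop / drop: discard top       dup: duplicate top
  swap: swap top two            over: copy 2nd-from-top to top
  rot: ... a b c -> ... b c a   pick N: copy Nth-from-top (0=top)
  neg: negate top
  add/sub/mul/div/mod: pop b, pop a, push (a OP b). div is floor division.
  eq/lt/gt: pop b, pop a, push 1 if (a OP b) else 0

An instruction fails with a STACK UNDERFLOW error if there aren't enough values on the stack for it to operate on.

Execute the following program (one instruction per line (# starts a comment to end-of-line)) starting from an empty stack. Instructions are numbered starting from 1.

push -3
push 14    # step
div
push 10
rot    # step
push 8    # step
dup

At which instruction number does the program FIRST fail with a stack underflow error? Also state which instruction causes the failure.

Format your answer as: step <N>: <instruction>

Step 1 ('push -3'): stack = [-3], depth = 1
Step 2 ('push 14'): stack = [-3, 14], depth = 2
Step 3 ('div'): stack = [-1], depth = 1
Step 4 ('push 10'): stack = [-1, 10], depth = 2
Step 5 ('rot'): needs 3 value(s) but depth is 2 — STACK UNDERFLOW

Answer: step 5: rot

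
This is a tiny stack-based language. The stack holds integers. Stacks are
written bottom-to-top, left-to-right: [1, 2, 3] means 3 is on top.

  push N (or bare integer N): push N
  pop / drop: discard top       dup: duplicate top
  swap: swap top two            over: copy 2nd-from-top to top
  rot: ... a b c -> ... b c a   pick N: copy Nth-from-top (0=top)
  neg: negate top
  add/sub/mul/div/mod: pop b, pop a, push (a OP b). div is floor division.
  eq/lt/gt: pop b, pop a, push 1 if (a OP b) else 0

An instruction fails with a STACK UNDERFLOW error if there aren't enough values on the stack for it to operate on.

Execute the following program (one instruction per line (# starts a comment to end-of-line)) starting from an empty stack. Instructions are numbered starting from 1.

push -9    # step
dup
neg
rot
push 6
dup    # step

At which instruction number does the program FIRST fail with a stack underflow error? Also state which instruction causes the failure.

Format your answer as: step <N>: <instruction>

Answer: step 4: rot

Derivation:
Step 1 ('push -9'): stack = [-9], depth = 1
Step 2 ('dup'): stack = [-9, -9], depth = 2
Step 3 ('neg'): stack = [-9, 9], depth = 2
Step 4 ('rot'): needs 3 value(s) but depth is 2 — STACK UNDERFLOW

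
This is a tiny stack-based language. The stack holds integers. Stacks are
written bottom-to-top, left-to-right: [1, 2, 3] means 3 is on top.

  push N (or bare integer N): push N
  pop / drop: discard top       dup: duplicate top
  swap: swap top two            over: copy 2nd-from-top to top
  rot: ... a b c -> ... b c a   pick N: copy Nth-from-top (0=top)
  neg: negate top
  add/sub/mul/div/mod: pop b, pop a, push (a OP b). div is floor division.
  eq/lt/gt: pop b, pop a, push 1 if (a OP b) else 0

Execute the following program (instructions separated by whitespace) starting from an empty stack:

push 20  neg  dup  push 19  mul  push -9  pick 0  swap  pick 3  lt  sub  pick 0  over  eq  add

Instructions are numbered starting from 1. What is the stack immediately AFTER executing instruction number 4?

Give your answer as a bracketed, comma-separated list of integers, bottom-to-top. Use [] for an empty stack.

Step 1 ('push 20'): [20]
Step 2 ('neg'): [-20]
Step 3 ('dup'): [-20, -20]
Step 4 ('push 19'): [-20, -20, 19]

Answer: [-20, -20, 19]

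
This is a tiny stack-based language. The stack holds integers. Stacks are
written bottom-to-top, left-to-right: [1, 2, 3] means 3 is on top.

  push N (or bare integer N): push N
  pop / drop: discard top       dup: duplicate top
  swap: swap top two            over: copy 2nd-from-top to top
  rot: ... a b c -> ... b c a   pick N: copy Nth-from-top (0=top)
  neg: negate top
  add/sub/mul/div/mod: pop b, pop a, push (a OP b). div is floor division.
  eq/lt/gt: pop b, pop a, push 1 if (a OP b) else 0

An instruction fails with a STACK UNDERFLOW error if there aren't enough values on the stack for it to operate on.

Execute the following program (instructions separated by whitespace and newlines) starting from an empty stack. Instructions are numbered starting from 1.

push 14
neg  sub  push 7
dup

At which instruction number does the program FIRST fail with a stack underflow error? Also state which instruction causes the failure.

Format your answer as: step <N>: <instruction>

Step 1 ('push 14'): stack = [14], depth = 1
Step 2 ('neg'): stack = [-14], depth = 1
Step 3 ('sub'): needs 2 value(s) but depth is 1 — STACK UNDERFLOW

Answer: step 3: sub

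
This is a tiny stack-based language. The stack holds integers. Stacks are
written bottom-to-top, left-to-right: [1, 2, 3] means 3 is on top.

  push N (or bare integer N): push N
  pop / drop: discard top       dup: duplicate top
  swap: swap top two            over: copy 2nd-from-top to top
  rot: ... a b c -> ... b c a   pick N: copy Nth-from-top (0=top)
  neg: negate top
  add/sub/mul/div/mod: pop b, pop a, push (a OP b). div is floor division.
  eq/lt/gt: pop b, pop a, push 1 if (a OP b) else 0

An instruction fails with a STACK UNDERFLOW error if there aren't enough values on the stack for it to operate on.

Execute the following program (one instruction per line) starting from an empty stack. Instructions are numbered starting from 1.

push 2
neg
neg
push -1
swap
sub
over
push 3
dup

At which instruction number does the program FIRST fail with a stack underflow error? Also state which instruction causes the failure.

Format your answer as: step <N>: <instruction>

Answer: step 7: over

Derivation:
Step 1 ('push 2'): stack = [2], depth = 1
Step 2 ('neg'): stack = [-2], depth = 1
Step 3 ('neg'): stack = [2], depth = 1
Step 4 ('push -1'): stack = [2, -1], depth = 2
Step 5 ('swap'): stack = [-1, 2], depth = 2
Step 6 ('sub'): stack = [-3], depth = 1
Step 7 ('over'): needs 2 value(s) but depth is 1 — STACK UNDERFLOW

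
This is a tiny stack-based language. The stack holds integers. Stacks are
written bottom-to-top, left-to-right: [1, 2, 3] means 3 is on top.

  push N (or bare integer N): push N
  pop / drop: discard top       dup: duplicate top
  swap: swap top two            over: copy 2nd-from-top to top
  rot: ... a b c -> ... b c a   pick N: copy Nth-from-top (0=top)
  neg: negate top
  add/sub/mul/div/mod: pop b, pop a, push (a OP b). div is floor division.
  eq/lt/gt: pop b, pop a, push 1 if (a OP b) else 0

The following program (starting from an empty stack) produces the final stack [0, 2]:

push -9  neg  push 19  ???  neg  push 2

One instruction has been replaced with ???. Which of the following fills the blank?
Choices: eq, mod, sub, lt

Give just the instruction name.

Stack before ???: [9, 19]
Stack after ???:  [0]
Checking each choice:
  eq: MATCH
  mod: produces [-9, 2]
  sub: produces [10, 2]
  lt: produces [-1, 2]


Answer: eq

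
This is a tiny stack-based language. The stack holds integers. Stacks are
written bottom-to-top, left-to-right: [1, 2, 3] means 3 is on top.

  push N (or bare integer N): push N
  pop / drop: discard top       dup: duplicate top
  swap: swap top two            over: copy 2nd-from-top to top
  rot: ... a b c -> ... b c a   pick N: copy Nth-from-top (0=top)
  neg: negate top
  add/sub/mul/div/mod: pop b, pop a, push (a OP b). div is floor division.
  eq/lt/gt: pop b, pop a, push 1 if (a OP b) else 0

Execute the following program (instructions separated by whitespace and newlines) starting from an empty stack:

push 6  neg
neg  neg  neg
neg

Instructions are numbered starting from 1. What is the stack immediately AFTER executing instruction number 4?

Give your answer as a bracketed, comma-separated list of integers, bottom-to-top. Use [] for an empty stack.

Answer: [-6]

Derivation:
Step 1 ('push 6'): [6]
Step 2 ('neg'): [-6]
Step 3 ('neg'): [6]
Step 4 ('neg'): [-6]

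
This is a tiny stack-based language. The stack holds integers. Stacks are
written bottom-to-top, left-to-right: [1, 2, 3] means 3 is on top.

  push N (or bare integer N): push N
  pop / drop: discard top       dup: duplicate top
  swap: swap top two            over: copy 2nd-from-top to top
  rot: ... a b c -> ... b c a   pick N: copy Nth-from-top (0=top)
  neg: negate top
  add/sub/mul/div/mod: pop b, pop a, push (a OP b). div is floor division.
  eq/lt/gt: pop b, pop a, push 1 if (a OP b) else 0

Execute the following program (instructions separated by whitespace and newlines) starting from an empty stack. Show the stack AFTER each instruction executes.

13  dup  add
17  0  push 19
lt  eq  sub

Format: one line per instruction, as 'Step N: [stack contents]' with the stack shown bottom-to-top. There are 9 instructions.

Step 1: [13]
Step 2: [13, 13]
Step 3: [26]
Step 4: [26, 17]
Step 5: [26, 17, 0]
Step 6: [26, 17, 0, 19]
Step 7: [26, 17, 1]
Step 8: [26, 0]
Step 9: [26]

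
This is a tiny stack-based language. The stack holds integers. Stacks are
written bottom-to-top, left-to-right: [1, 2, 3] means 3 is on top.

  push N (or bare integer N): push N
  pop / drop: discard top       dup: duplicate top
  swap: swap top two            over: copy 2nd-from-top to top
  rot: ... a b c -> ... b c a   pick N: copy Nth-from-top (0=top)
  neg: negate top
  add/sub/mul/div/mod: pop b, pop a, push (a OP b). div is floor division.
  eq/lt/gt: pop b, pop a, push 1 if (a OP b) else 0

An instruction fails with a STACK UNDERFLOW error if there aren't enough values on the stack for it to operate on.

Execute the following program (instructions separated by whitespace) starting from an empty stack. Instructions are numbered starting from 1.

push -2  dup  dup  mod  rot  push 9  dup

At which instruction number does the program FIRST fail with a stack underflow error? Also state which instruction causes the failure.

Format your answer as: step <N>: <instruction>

Step 1 ('push -2'): stack = [-2], depth = 1
Step 2 ('dup'): stack = [-2, -2], depth = 2
Step 3 ('dup'): stack = [-2, -2, -2], depth = 3
Step 4 ('mod'): stack = [-2, 0], depth = 2
Step 5 ('rot'): needs 3 value(s) but depth is 2 — STACK UNDERFLOW

Answer: step 5: rot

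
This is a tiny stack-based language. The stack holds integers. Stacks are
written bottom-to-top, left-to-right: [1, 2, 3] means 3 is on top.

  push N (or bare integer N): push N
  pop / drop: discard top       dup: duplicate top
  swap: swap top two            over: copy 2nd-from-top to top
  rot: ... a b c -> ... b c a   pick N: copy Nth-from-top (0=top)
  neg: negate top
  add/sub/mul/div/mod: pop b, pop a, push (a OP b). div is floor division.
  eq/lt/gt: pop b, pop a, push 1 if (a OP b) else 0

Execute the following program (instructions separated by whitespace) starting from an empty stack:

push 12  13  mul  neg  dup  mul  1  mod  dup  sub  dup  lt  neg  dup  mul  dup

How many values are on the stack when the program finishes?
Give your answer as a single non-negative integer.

Answer: 2

Derivation:
After 'push 12': stack = [12] (depth 1)
After 'push 13': stack = [12, 13] (depth 2)
After 'mul': stack = [156] (depth 1)
After 'neg': stack = [-156] (depth 1)
After 'dup': stack = [-156, -156] (depth 2)
After 'mul': stack = [24336] (depth 1)
After 'push 1': stack = [24336, 1] (depth 2)
After 'mod': stack = [0] (depth 1)
After 'dup': stack = [0, 0] (depth 2)
After 'sub': stack = [0] (depth 1)
After 'dup': stack = [0, 0] (depth 2)
After 'lt': stack = [0] (depth 1)
After 'neg': stack = [0] (depth 1)
After 'dup': stack = [0, 0] (depth 2)
After 'mul': stack = [0] (depth 1)
After 'dup': stack = [0, 0] (depth 2)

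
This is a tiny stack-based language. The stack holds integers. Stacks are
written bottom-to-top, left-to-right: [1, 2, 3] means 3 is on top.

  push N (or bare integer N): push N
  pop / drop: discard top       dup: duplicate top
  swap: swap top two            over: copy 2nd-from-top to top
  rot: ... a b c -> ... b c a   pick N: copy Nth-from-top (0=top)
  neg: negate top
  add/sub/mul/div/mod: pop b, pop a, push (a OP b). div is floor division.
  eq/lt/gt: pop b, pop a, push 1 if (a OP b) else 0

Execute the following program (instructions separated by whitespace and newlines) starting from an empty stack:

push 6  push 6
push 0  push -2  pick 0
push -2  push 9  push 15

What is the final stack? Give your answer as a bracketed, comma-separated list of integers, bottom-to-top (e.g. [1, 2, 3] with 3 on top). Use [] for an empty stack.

After 'push 6': [6]
After 'push 6': [6, 6]
After 'push 0': [6, 6, 0]
After 'push -2': [6, 6, 0, -2]
After 'pick 0': [6, 6, 0, -2, -2]
After 'push -2': [6, 6, 0, -2, -2, -2]
After 'push 9': [6, 6, 0, -2, -2, -2, 9]
After 'push 15': [6, 6, 0, -2, -2, -2, 9, 15]

Answer: [6, 6, 0, -2, -2, -2, 9, 15]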